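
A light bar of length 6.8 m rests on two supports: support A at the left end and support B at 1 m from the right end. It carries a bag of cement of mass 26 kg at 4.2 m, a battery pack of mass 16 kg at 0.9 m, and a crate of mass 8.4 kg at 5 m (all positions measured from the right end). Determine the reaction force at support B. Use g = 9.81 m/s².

R_B ≈ 300 N

About support A:
Bag of cement: 26 × 9.81 = 255.1 N down at 4.2 m → arm 2.6 m, τ = 255.1 × 2.6 = 663.3 N·m clockwise.
Battery pack: 16 × 9.81 = 157 N down at 0.9 m → arm 5.9 m, τ = 157 × 5.9 = 926.3 N·m clockwise.
Crate: 8.4 × 9.81 = 82.4 N down at 5 m → arm 1.8 m, τ = 82.4 × 1.8 = 148.3 N·m clockwise.
Net load moment about support A = 1738 N·m clockwise.
Reaction R at support B is upward at 1 m, arm 5.8 m → moment R × 5.8 counterclockwise.
Setting net torque to zero: R × 5.8 = 1738 → R = 300 N.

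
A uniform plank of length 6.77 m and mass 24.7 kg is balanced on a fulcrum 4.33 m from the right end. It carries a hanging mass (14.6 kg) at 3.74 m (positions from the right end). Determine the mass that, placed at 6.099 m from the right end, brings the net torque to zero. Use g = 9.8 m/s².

m ≈ 18.1 kg

Take moments about the fulcrum (at 4.33 m from the right end).
Beam weight: 24.7 × 9.8 = 242.1 N down at 3.385 m → arm 0.945 m, τ = 242.1 × 0.945 = 228.8 N·m clockwise.
Hanging mass: 14.6 × 9.8 = 143.1 N down at 3.74 m → arm 0.59 m, τ = 143.1 × 0.59 = 84.43 N·m clockwise.
Net moment of known loads = 313.2 N·m clockwise.
An unknown mass m at 6.099 m has arm 1.769 m; its moment is m·g·1.769 counterclockwise.
For rotational equilibrium, m × 9.8 × 1.769 = 313.2, so m = 313.2 / (9.8 × 1.769) = 18.1 kg.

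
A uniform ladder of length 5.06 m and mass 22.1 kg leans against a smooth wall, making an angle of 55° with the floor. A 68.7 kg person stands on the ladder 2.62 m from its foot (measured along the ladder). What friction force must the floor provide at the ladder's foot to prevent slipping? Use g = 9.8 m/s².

f ≈ 320 N

Taking torques about the foot of the ladder:
Ladder weight 22.1×9.8 = 216.6 N acts at 2.53 m along the ladder; its horizontal arm is 2.53·cos55° = 1.451 m → τ = 314.3 N·m clockwise.
Person: 68.7×9.8 = 673.3 N at 2.62 m → arm 1.503 m → τ = 1012 N·m clockwise.
Wall normal N acts horizontally at the top; its moment arm is the height L sinθ = 5.06·sin55° = 4.145 m, counterclockwise.
Setting net torque to zero: N × 4.145 = 1326 → N = 320 N.
ΣFx = 0: friction at the foot balances the wall's push, so f = N_wall = 320 N.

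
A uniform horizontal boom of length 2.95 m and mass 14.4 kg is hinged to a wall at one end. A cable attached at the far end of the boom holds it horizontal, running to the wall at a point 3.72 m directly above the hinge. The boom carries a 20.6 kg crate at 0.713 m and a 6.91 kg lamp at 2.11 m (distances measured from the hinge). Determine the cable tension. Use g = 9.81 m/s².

Taking torques about the hinge:
Beam weight: 14.4 × 9.81 = 141.3 N down at 1.475 m → arm 1.475 m, τ = 141.3 × 1.475 = 208.4 N·m clockwise.
Crate: 20.6 × 9.81 = 202.1 N down at 0.713 m → arm 0.713 m, τ = 202.1 × 0.713 = 144.1 N·m clockwise.
Lamp: 6.91 × 9.81 = 67.79 N down at 2.11 m → arm 2.11 m, τ = 67.79 × 2.11 = 143 N·m clockwise.
Total clockwise load moment = 495.5 N·m.
The cable tension T acts at 2.95 m; only its component perpendicular to the boom, T sinθ, produces torque. sinθ = h/√(h²+d²) = 3.72/√(3.72²+2.95²) = 0.7835.
For rotational equilibrium, T × 2.95 × 0.7835 = 495.5, so T = 495.5 / 2.311 = 214 N.

T ≈ 214 N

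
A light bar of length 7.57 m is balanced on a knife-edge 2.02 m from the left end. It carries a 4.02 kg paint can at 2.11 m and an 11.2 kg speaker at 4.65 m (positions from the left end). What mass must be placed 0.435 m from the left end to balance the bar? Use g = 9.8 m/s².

Sum moments about the knife-edge (at 2.02 m from the left end) (the support reaction has zero arm there).
Paint can: 4.02 × 9.8 = 39.4 N down at 2.11 m → arm 0.09 m, τ = 39.4 × 0.09 = 3.546 N·m clockwise.
Speaker: 11.2 × 9.8 = 109.8 N down at 4.65 m → arm 2.63 m, τ = 109.8 × 2.63 = 288.8 N·m clockwise.
Net moment of known loads = 292.3 N·m clockwise.
An unknown mass m at 0.435 m has arm 1.585 m; its moment is m·g·1.585 counterclockwise.
For rotational equilibrium, m × 9.8 × 1.585 = 292.3, so m = 292.3 / (9.8 × 1.585) = 18.8 kg.

m ≈ 18.8 kg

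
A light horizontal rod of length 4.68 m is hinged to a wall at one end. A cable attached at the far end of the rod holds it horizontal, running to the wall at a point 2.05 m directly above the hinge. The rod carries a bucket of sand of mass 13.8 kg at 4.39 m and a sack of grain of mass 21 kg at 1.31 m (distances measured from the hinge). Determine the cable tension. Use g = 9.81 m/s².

T ≈ 460 N

Choose the hinge as the axis so the unknown hinge reaction has zero arm there.
Bucket of sand: 13.8 × 9.81 = 135.4 N down at 4.39 m → arm 4.39 m, τ = 135.4 × 4.39 = 594.4 N·m clockwise.
Sack of grain: 21 × 9.81 = 206 N down at 1.31 m → arm 1.31 m, τ = 206 × 1.31 = 269.9 N·m clockwise.
Total clockwise load moment = 864.3 N·m.
The cable tension T acts at 4.68 m; only its component perpendicular to the rod, T sinθ, produces torque. sinθ = h/√(h²+d²) = 2.05/√(2.05²+4.68²) = 0.4012.
Balancing moments: T × 4.68 × 0.4012 = 864.3, giving T = 864.3 / 1.878 = 460 N.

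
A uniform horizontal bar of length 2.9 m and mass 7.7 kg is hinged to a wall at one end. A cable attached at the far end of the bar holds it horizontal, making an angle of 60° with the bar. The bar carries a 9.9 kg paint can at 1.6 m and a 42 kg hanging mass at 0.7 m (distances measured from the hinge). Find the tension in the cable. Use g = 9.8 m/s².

T ≈ 220 N

Sum moments about the hinge (the unknown hinge reaction has zero arm there).
Beam weight: 7.7 × 9.8 = 75.46 N down at 1.45 m → arm 1.45 m, τ = 75.46 × 1.45 = 109.4 N·m clockwise.
Paint can: 9.9 × 9.8 = 97.02 N down at 1.6 m → arm 1.6 m, τ = 97.02 × 1.6 = 155.2 N·m clockwise.
Hanging mass: 42 × 9.8 = 411.6 N down at 0.7 m → arm 0.7 m, τ = 411.6 × 0.7 = 288.1 N·m clockwise.
Total clockwise load moment = 552.7 N·m.
The cable tension T acts at 2.9 m; only its component perpendicular to the bar, T sinθ, produces torque. sin 60° = 0.866.
Setting net torque to zero: T × 2.9 × 0.866 = 552.7 → T = 552.7 / 2.511 = 220 N.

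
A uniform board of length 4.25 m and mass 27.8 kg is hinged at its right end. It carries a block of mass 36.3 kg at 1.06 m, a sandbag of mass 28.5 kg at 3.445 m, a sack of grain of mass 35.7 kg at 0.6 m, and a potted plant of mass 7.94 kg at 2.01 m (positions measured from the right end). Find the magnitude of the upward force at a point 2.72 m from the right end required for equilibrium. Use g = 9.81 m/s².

Take moments about the right end.
Beam weight: 27.8 × 9.81 = 272.7 N down at 2.125 m → arm 2.125 m, τ = 272.7 × 2.125 = 579.5 N·m counterclockwise.
Block: 36.3 × 9.81 = 356.1 N down at 1.06 m → arm 1.06 m, τ = 356.1 × 1.06 = 377.5 N·m counterclockwise.
Sandbag: 28.5 × 9.81 = 279.6 N down at 3.445 m → arm 3.445 m, τ = 279.6 × 3.445 = 963.2 N·m counterclockwise.
Sack of grain: 35.7 × 9.81 = 350.2 N down at 0.6 m → arm 0.6 m, τ = 350.2 × 0.6 = 210.1 N·m counterclockwise.
Potted plant: 7.94 × 9.81 = 77.89 N down at 2.01 m → arm 2.01 m, τ = 77.89 × 2.01 = 156.6 N·m counterclockwise.
Net moment of the loads = 2287 N·m counterclockwise.
The upward force F acts at a point 2.72 m from the right end, arm 2.72 m, giving F × 2.72 clockwise.
For rotational equilibrium, F × 2.72 = 2287, so F = 2287 / 2.72 = 841 N.

F ≈ 841 N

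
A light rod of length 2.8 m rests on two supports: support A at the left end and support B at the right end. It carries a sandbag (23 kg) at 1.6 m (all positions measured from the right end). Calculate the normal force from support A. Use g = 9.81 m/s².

R_A ≈ 129 N

Take moments about support B.
Sandbag: 23 × 9.81 = 225.6 N down at 1.6 m → arm 1.6 m, τ = 225.6 × 1.6 = 361 N·m counterclockwise.
Net load moment about support B = 361 N·m counterclockwise.
Reaction R at support A is upward at 2.8 m, arm 2.8 m → moment R × 2.8 clockwise.
For rotational equilibrium, R × 2.8 = 361, so R = 129 N.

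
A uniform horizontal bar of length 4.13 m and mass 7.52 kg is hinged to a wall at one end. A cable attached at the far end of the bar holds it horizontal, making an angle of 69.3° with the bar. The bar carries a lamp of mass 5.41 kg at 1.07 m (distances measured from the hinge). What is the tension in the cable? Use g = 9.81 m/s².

T ≈ 54.1 N

About the hinge:
Beam weight: 7.52 × 9.81 = 73.77 N down at 2.065 m → arm 2.065 m, τ = 73.77 × 2.065 = 152.3 N·m clockwise.
Lamp: 5.41 × 9.81 = 53.07 N down at 1.07 m → arm 1.07 m, τ = 53.07 × 1.07 = 56.78 N·m clockwise.
Total clockwise load moment = 209.1 N·m.
The cable tension T acts at 4.13 m; only its component perpendicular to the bar, T sinθ, produces torque. sin 69.3° = 0.9354.
For rotational equilibrium, T × 4.13 × 0.9354 = 209.1, so T = 209.1 / 3.863 = 54.1 N.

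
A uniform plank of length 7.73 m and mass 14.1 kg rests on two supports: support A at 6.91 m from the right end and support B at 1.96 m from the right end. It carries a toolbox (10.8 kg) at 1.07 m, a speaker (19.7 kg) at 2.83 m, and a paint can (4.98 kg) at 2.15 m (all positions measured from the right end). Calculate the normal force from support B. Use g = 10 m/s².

R_B ≈ 424 N

Sum moments about support A (its reaction then has zero moment arm).
Beam weight: 14.1 × 10 = 141 N down at 3.865 m → arm 3.045 m, τ = 141 × 3.045 = 429.3 N·m clockwise.
Toolbox: 10.8 × 10 = 108 N down at 1.07 m → arm 5.84 m, τ = 108 × 5.84 = 630.7 N·m clockwise.
Speaker: 19.7 × 10 = 197 N down at 2.83 m → arm 4.08 m, τ = 197 × 4.08 = 803.8 N·m clockwise.
Paint can: 4.98 × 10 = 49.8 N down at 2.15 m → arm 4.76 m, τ = 49.8 × 4.76 = 237 N·m clockwise.
Net load moment about support A = 2101 N·m clockwise.
Reaction R at support B is upward at 1.96 m, arm 4.95 m → moment R × 4.95 counterclockwise.
For rotational equilibrium, R × 4.95 = 2101, so R = 424 N.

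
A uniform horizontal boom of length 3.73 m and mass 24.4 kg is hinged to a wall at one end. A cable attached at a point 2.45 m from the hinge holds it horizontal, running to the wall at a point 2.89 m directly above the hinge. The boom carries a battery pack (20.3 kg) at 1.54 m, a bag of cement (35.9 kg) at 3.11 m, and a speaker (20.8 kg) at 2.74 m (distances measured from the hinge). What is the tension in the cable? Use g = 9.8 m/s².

T ≈ 1290 N

Choose the hinge as the axis so the unknown hinge reaction has zero arm there.
Beam weight: 24.4 × 9.8 = 239.1 N down at 1.865 m → arm 1.865 m, τ = 239.1 × 1.865 = 445.9 N·m clockwise.
Battery pack: 20.3 × 9.8 = 198.9 N down at 1.54 m → arm 1.54 m, τ = 198.9 × 1.54 = 306.3 N·m clockwise.
Bag of cement: 35.9 × 9.8 = 351.8 N down at 3.11 m → arm 3.11 m, τ = 351.8 × 3.11 = 1094 N·m clockwise.
Speaker: 20.8 × 9.8 = 203.8 N down at 2.74 m → arm 2.74 m, τ = 203.8 × 2.74 = 558.4 N·m clockwise.
Total clockwise load moment = 2405 N·m.
The cable tension T acts at 2.45 m; only its component perpendicular to the boom, T sinθ, produces torque. sinθ = h/√(h²+d²) = 2.89/√(2.89²+2.45²) = 0.7628.
Balancing moments: T × 2.45 × 0.7628 = 2405, giving T = 2405 / 1.869 = 1290 N.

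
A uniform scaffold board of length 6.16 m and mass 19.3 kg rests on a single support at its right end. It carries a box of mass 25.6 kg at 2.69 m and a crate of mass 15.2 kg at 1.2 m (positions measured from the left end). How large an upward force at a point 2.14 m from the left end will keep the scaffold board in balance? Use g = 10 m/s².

About the right end:
Beam weight: 19.3 × 10 = 193 N down at 3.08 m → arm 3.08 m, τ = 193 × 3.08 = 594.4 N·m counterclockwise.
Box: 25.6 × 10 = 256 N down at 2.69 m → arm 3.47 m, τ = 256 × 3.47 = 888.3 N·m counterclockwise.
Crate: 15.2 × 10 = 152 N down at 1.2 m → arm 4.96 m, τ = 152 × 4.96 = 753.9 N·m counterclockwise.
Net moment of the loads = 2237 N·m counterclockwise.
The upward force F acts at a point 2.14 m from the left end, arm 4.02 m, giving F × 4.02 clockwise.
For rotational equilibrium, F × 4.02 = 2237, so F = 2237 / 4.02 = 556 N.

F ≈ 556 N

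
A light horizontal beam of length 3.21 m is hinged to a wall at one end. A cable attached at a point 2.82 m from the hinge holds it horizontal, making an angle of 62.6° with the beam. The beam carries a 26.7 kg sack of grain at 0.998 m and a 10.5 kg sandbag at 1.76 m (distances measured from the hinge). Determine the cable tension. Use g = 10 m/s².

Choose the hinge as the axis so the unknown hinge reaction has zero arm there.
Sack of grain: 26.7 × 10 = 267 N down at 0.998 m → arm 0.998 m, τ = 267 × 0.998 = 266.5 N·m clockwise.
Sandbag: 10.5 × 10 = 105 N down at 1.76 m → arm 1.76 m, τ = 105 × 1.76 = 184.8 N·m clockwise.
Total clockwise load moment = 451.3 N·m.
The cable tension T acts at 2.82 m; only its component perpendicular to the beam, T sinθ, produces torque. sin 62.6° = 0.8878.
For rotational equilibrium, T × 2.82 × 0.8878 = 451.3, so T = 451.3 / 2.504 = 180 N.

T ≈ 180 N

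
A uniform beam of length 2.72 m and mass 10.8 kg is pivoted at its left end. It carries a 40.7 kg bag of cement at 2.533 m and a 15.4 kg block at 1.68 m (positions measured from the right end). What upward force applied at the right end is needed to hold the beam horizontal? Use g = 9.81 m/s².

About the left end:
Beam weight: 10.8 × 9.81 = 105.9 N down at 1.36 m → arm 1.36 m, τ = 105.9 × 1.36 = 144 N·m clockwise.
Bag of cement: 40.7 × 9.81 = 399.3 N down at 2.533 m → arm 0.187 m, τ = 399.3 × 0.187 = 74.67 N·m clockwise.
Block: 15.4 × 9.81 = 151.1 N down at 1.68 m → arm 1.04 m, τ = 151.1 × 1.04 = 157.1 N·m clockwise.
Net moment of the loads = 375.8 N·m clockwise.
The upward force F acts at the right end, arm 2.72 m, giving F × 2.72 counterclockwise.
Balancing moments: F × 2.72 = 375.8, giving F = 375.8 / 2.72 = 138 N.

F ≈ 138 N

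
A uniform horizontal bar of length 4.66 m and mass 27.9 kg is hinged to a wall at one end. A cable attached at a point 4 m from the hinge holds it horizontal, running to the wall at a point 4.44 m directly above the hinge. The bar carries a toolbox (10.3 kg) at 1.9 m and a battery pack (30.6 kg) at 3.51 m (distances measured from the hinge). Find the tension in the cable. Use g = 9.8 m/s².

Take moments about the hinge.
Beam weight: 27.9 × 9.8 = 273.4 N down at 2.33 m → arm 2.33 m, τ = 273.4 × 2.33 = 637 N·m clockwise.
Toolbox: 10.3 × 9.8 = 100.9 N down at 1.9 m → arm 1.9 m, τ = 100.9 × 1.9 = 191.7 N·m clockwise.
Battery pack: 30.6 × 9.8 = 299.9 N down at 3.51 m → arm 3.51 m, τ = 299.9 × 3.51 = 1053 N·m clockwise.
Total clockwise load moment = 1882 N·m.
The cable tension T acts at 4 m; only its component perpendicular to the bar, T sinθ, produces torque. sinθ = h/√(h²+d²) = 4.44/√(4.44²+4²) = 0.743.
For rotational equilibrium, T × 4 × 0.743 = 1882, so T = 1882 / 2.972 = 633 N.

T ≈ 633 N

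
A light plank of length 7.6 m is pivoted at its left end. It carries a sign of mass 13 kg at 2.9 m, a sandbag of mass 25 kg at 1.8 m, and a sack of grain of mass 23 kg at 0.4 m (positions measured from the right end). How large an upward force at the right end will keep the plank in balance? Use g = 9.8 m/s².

F ≈ 479 N

Take moments about the left end.
Sign: 13 × 9.8 = 127.4 N down at 2.9 m → arm 4.7 m, τ = 127.4 × 4.7 = 598.8 N·m clockwise.
Sandbag: 25 × 9.8 = 245 N down at 1.8 m → arm 5.8 m, τ = 245 × 5.8 = 1421 N·m clockwise.
Sack of grain: 23 × 9.8 = 225.4 N down at 0.4 m → arm 7.2 m, τ = 225.4 × 7.2 = 1623 N·m clockwise.
Net moment of the loads = 3643 N·m clockwise.
The upward force F acts at the right end, arm 7.6 m, giving F × 7.6 counterclockwise.
Balancing moments: F × 7.6 = 3643, giving F = 3643 / 7.6 = 479 N.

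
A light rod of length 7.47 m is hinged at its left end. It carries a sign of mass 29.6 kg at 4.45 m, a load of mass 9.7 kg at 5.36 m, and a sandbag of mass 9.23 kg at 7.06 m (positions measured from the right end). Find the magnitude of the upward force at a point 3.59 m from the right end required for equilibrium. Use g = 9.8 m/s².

F ≈ 287 N

Choose the left end as the axis so the unknown pivot reaction has zero arm there.
Sign: 29.6 × 9.8 = 290.1 N down at 4.45 m → arm 3.02 m, τ = 290.1 × 3.02 = 876.1 N·m clockwise.
Load: 9.7 × 9.8 = 95.06 N down at 5.36 m → arm 2.11 m, τ = 95.06 × 2.11 = 200.6 N·m clockwise.
Sandbag: 9.23 × 9.8 = 90.45 N down at 7.06 m → arm 0.41 m, τ = 90.45 × 0.41 = 37.08 N·m clockwise.
Net moment of the loads = 1114 N·m clockwise.
The upward force F acts at a point 3.59 m from the right end, arm 3.88 m, giving F × 3.88 counterclockwise.
For rotational equilibrium, F × 3.88 = 1114, so F = 1114 / 3.88 = 287 N.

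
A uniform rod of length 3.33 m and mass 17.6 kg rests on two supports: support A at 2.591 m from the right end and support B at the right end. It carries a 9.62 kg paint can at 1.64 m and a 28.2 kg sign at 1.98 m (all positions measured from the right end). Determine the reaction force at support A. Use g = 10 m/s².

About support B:
Beam weight: 17.6 × 10 = 176 N down at 1.665 m → arm 1.665 m, τ = 176 × 1.665 = 293 N·m counterclockwise.
Paint can: 9.62 × 10 = 96.2 N down at 1.64 m → arm 1.64 m, τ = 96.2 × 1.64 = 157.8 N·m counterclockwise.
Sign: 28.2 × 10 = 282 N down at 1.98 m → arm 1.98 m, τ = 282 × 1.98 = 558.4 N·m counterclockwise.
Net load moment about support B = 1009 N·m counterclockwise.
Reaction R at support A is upward at 2.591 m, arm 2.591 m → moment R × 2.591 clockwise.
Balancing moments: R × 2.591 = 1009, giving R = 389 N.

R_A ≈ 389 N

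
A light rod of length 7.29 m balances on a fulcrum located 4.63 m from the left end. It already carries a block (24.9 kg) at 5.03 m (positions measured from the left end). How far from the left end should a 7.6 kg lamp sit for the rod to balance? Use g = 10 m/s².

x ≈ 3.32 m from the left end

Taking torques about the fulcrum (at 4.63 m from the left end):
Block: 24.9 × 10 = 249 N down at 5.03 m → arm 0.4 m, τ = 249 × 0.4 = 99.6 N·m clockwise.
Net moment of existing loads = 99.6 N·m clockwise.
The lamp weighs 7.6 × 10 = 76 N and must supply an equal counterclockwise moment, so its lever arm about the fulcrum is 99.6 / 76 = 1.31 m.
That puts it at 4.63 − 1.31 = 3.32 m from the left end.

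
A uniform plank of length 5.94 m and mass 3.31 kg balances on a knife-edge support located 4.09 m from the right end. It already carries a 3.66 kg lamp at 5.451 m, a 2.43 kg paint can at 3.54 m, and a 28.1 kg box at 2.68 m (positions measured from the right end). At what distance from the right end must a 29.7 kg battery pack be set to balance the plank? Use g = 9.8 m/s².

x ≈ 5.43 m from the right end

Taking torques about the knife-edge support (at 4.09 m from the right end):
Beam weight: 3.31 × 9.8 = 32.44 N down at 2.97 m → arm 1.12 m, τ = 32.44 × 1.12 = 36.33 N·m clockwise.
Lamp: 3.66 × 9.8 = 35.87 N down at 5.451 m → arm 1.361 m, τ = 35.87 × 1.361 = 48.82 N·m counterclockwise.
Paint can: 2.43 × 9.8 = 23.81 N down at 3.54 m → arm 0.55 m, τ = 23.81 × 0.55 = 13.1 N·m clockwise.
Box: 28.1 × 9.8 = 275.4 N down at 2.68 m → arm 1.41 m, τ = 275.4 × 1.41 = 388.3 N·m clockwise.
Net moment of existing loads = 388.9 N·m clockwise.
The battery pack weighs 29.7 × 9.8 = 291.1 N and must supply an equal counterclockwise moment, so its lever arm about the knife-edge support is 388.9 / 291.1 = 1.34 m.
That puts it at 4.09 + 1.34 = 5.43 m from the right end.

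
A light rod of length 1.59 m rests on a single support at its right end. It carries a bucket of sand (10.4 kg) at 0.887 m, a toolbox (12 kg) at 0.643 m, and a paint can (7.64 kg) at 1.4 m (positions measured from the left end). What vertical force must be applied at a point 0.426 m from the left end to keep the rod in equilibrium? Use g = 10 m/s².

F ≈ 173 N

Choose the right end as the axis so the unknown pivot reaction has zero arm there.
Bucket of sand: 10.4 × 10 = 104 N down at 0.887 m → arm 0.703 m, τ = 104 × 0.703 = 73.11 N·m counterclockwise.
Toolbox: 12 × 10 = 120 N down at 0.643 m → arm 0.947 m, τ = 120 × 0.947 = 113.6 N·m counterclockwise.
Paint can: 7.64 × 10 = 76.4 N down at 1.4 m → arm 0.19 m, τ = 76.4 × 0.19 = 14.52 N·m counterclockwise.
Net moment of the loads = 201.2 N·m counterclockwise.
The upward force F acts at a point 0.426 m from the left end, arm 1.164 m, giving F × 1.164 clockwise.
For rotational equilibrium, F × 1.164 = 201.2, so F = 201.2 / 1.164 = 173 N.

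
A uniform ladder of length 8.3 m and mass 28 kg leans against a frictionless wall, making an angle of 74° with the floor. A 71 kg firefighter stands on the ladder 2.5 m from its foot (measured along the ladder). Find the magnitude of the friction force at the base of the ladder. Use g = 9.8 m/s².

Choose the foot of the ladder as the axis so the floor normal and friction both act there and drop out.
Ladder weight 28×9.8 = 274.4 N acts at 4.15 m along the ladder; its horizontal arm is 4.15·cos74° = 1.144 m → τ = 313.9 N·m clockwise.
Firefighter: 71×9.8 = 695.8 N at 2.5 m → arm 0.6891 m → τ = 479.5 N·m clockwise.
Wall normal N acts horizontally at the top; its moment arm is the height L sinθ = 8.3·sin74° = 7.978 m, counterclockwise.
Στ = 0 ⇒ N × 7.978 = 793.4 ⇒ N = 99.4 N.
ΣFx = 0: friction at the foot balances the wall's push, so f = N_wall = 99.4 N.

f ≈ 99.4 N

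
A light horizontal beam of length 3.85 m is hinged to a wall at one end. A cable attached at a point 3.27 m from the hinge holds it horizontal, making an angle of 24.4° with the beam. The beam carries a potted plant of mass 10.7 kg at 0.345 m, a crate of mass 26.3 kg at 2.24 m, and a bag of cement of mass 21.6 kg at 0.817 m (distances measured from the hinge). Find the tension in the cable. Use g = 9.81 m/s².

T ≈ 583 N

Sum moments about the hinge (the unknown hinge reaction has zero arm there).
Potted plant: 10.7 × 9.81 = 105 N down at 0.345 m → arm 0.345 m, τ = 105 × 0.345 = 36.22 N·m clockwise.
Crate: 26.3 × 9.81 = 258 N down at 2.24 m → arm 2.24 m, τ = 258 × 2.24 = 577.9 N·m clockwise.
Bag of cement: 21.6 × 9.81 = 211.9 N down at 0.817 m → arm 0.817 m, τ = 211.9 × 0.817 = 173.1 N·m clockwise.
Total clockwise load moment = 787.2 N·m.
The cable tension T acts at 3.27 m; only its component perpendicular to the beam, T sinθ, produces torque. sin 24.4° = 0.4131.
Balancing moments: T × 3.27 × 0.4131 = 787.2, giving T = 787.2 / 1.351 = 583 N.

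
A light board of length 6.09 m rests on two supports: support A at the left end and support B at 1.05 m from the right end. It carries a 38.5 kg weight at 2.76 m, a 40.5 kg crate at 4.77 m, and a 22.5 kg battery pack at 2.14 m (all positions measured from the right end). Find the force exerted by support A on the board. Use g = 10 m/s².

R_A ≈ 478 N

Taking torques about support B:
Weight: 38.5 × 10 = 385 N down at 2.76 m → arm 1.71 m, τ = 385 × 1.71 = 658.4 N·m counterclockwise.
Crate: 40.5 × 10 = 405 N down at 4.77 m → arm 3.72 m, τ = 405 × 3.72 = 1507 N·m counterclockwise.
Battery pack: 22.5 × 10 = 225 N down at 2.14 m → arm 1.09 m, τ = 225 × 1.09 = 245.3 N·m counterclockwise.
Net load moment about support B = 2411 N·m counterclockwise.
Reaction R at support A is upward at 6.09 m, arm 5.04 m → moment R × 5.04 clockwise.
Balancing moments: R × 5.04 = 2411, giving R = 478 N.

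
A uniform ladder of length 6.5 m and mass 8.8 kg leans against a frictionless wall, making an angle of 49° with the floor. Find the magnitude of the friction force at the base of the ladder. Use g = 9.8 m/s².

Choose the foot of the ladder as the axis so the floor normal and friction both act there and drop out.
Ladder weight 8.8×9.8 = 86.24 N acts at 3.25 m along the ladder; its horizontal arm is 3.25·cos49° = 2.132 m → τ = 183.9 N·m clockwise.
Wall normal N acts horizontally at the top; its moment arm is the height L sinθ = 6.5·sin49° = 4.906 m, counterclockwise.
Balancing moments: N × 4.906 = 183.9, giving N = 37.5 N.
ΣFx = 0: friction at the foot balances the wall's push, so f = N_wall = 37.5 N.

f ≈ 37.5 N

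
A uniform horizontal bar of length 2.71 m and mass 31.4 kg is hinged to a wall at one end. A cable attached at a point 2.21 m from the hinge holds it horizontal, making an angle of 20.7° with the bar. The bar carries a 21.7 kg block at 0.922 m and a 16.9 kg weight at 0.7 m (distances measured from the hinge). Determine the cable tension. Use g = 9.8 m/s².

T ≈ 933 N

Choose the hinge as the axis so the unknown hinge reaction has zero arm there.
Beam weight: 31.4 × 9.8 = 307.7 N down at 1.355 m → arm 1.355 m, τ = 307.7 × 1.355 = 416.9 N·m clockwise.
Block: 21.7 × 9.8 = 212.7 N down at 0.922 m → arm 0.922 m, τ = 212.7 × 0.922 = 196.1 N·m clockwise.
Weight: 16.9 × 9.8 = 165.6 N down at 0.7 m → arm 0.7 m, τ = 165.6 × 0.7 = 115.9 N·m clockwise.
Total clockwise load moment = 728.9 N·m.
The cable tension T acts at 2.21 m; only its component perpendicular to the bar, T sinθ, produces torque. sin 20.7° = 0.3535.
Setting net torque to zero: T × 2.21 × 0.3535 = 728.9 → T = 728.9 / 0.7812 = 933 N.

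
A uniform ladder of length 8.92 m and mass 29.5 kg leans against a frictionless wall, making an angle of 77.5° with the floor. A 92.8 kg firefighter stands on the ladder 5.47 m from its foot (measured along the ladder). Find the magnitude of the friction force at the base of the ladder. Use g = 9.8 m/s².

f ≈ 156 N

About the foot of the ladder:
Ladder weight 29.5×9.8 = 289.1 N acts at 4.46 m along the ladder; its horizontal arm is 4.46·cos77.5° = 0.9653 m → τ = 279.1 N·m clockwise.
Firefighter: 92.8×9.8 = 909.4 N at 5.47 m → arm 1.184 m → τ = 1077 N·m clockwise.
Wall normal N acts horizontally at the top; its moment arm is the height L sinθ = 8.92·sin77.5° = 8.709 m, counterclockwise.
Στ = 0 ⇒ N × 8.709 = 1356 ⇒ N = 156 N.
ΣFx = 0: friction at the foot balances the wall's push, so f = N_wall = 156 N.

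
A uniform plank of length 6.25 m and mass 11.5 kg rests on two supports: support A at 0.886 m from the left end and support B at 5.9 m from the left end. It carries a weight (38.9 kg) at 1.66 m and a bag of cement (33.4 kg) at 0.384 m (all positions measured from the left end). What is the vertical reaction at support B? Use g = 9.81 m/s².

Choose support A as the axis so its reaction then has zero moment arm.
Beam weight: 11.5 × 9.81 = 112.8 N down at 3.125 m → arm 2.239 m, τ = 112.8 × 2.239 = 252.6 N·m clockwise.
Weight: 38.9 × 9.81 = 381.6 N down at 1.66 m → arm 0.774 m, τ = 381.6 × 0.774 = 295.4 N·m clockwise.
Bag of cement: 33.4 × 9.81 = 327.7 N down at 0.384 m → arm 0.502 m, τ = 327.7 × 0.502 = 164.5 N·m counterclockwise.
Net load moment about support A = 383.5 N·m clockwise.
Reaction R at support B is upward at 5.9 m, arm 5.014 m → moment R × 5.014 counterclockwise.
For rotational equilibrium, R × 5.014 = 383.5, so R = 76.5 N.

R_B ≈ 76.5 N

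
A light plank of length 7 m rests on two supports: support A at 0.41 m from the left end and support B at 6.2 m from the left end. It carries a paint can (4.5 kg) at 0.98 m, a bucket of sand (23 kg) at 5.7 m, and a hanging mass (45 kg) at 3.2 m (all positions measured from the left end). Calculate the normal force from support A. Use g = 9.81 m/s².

R_A ≈ 288 N

Sum moments about support B (its reaction then has zero moment arm).
Paint can: 4.5 × 9.81 = 44.15 N down at 0.98 m → arm 5.22 m, τ = 44.15 × 5.22 = 230.5 N·m counterclockwise.
Bucket of sand: 23 × 9.81 = 225.6 N down at 5.7 m → arm 0.5 m, τ = 225.6 × 0.5 = 112.8 N·m counterclockwise.
Hanging mass: 45 × 9.81 = 441.5 N down at 3.2 m → arm 3 m, τ = 441.5 × 3 = 1324 N·m counterclockwise.
Net load moment about support B = 1667 N·m counterclockwise.
Reaction R at support A is upward at 0.41 m, arm 5.79 m → moment R × 5.79 clockwise.
Balancing moments: R × 5.79 = 1667, giving R = 288 N.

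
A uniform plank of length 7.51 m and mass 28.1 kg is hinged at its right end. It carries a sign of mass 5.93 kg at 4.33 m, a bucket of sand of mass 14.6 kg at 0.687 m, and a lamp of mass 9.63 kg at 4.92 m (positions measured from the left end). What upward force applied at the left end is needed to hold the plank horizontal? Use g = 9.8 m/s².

About the right end:
Beam weight: 28.1 × 9.8 = 275.4 N down at 3.755 m → arm 3.755 m, τ = 275.4 × 3.755 = 1034 N·m counterclockwise.
Sign: 5.93 × 9.8 = 58.11 N down at 4.33 m → arm 3.18 m, τ = 58.11 × 3.18 = 184.8 N·m counterclockwise.
Bucket of sand: 14.6 × 9.8 = 143.1 N down at 0.687 m → arm 6.823 m, τ = 143.1 × 6.823 = 976.4 N·m counterclockwise.
Lamp: 9.63 × 9.8 = 94.37 N down at 4.92 m → arm 2.59 m, τ = 94.37 × 2.59 = 244.4 N·m counterclockwise.
Net moment of the loads = 2440 N·m counterclockwise.
The upward force F acts at the left end, arm 7.51 m, giving F × 7.51 clockwise.
Setting net torque to zero: F × 7.51 = 2440 → F = 2440 / 7.51 = 325 N.

F ≈ 325 N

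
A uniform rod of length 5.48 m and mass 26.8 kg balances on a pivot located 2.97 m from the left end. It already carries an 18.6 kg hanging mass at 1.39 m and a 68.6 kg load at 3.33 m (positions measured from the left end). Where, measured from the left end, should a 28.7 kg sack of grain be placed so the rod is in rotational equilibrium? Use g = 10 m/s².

x ≈ 3.35 m from the left end

About the pivot (at 2.97 m from the left end):
Beam weight: 26.8 × 10 = 268 N down at 2.74 m → arm 0.23 m, τ = 268 × 0.23 = 61.64 N·m counterclockwise.
Hanging mass: 18.6 × 10 = 186 N down at 1.39 m → arm 1.58 m, τ = 186 × 1.58 = 293.9 N·m counterclockwise.
Load: 68.6 × 10 = 686 N down at 3.33 m → arm 0.36 m, τ = 686 × 0.36 = 247 N·m clockwise.
Net moment of existing loads = 108.5 N·m counterclockwise.
The sack of grain weighs 28.7 × 10 = 287 N and must supply an equal clockwise moment, so its lever arm about the pivot is 108.5 / 287 = 0.378 m.
That puts it at 2.97 + 0.378 = 3.35 m from the left end.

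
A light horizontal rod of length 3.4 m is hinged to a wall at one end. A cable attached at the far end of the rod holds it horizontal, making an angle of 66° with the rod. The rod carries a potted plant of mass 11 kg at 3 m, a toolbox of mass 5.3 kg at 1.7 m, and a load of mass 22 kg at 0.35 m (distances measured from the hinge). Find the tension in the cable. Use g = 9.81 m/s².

T ≈ 157 N

Sum moments about the hinge (the unknown hinge reaction has zero arm there).
Potted plant: 11 × 9.81 = 107.9 N down at 3 m → arm 3 m, τ = 107.9 × 3 = 323.7 N·m clockwise.
Toolbox: 5.3 × 9.81 = 51.99 N down at 1.7 m → arm 1.7 m, τ = 51.99 × 1.7 = 88.38 N·m clockwise.
Load: 22 × 9.81 = 215.8 N down at 0.35 m → arm 0.35 m, τ = 215.8 × 0.35 = 75.53 N·m clockwise.
Total clockwise load moment = 487.6 N·m.
The cable tension T acts at 3.4 m; only its component perpendicular to the rod, T sinθ, produces torque. sin 66° = 0.9135.
Setting net torque to zero: T × 3.4 × 0.9135 = 487.6 → T = 487.6 / 3.106 = 157 N.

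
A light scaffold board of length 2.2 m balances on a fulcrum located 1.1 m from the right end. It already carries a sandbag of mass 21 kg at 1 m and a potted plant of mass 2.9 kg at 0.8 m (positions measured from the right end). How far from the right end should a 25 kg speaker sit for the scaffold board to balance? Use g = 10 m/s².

Choose the fulcrum (at 1.1 m from the right end) as the axis so the support reaction has zero arm there.
Sandbag: 21 × 10 = 210 N down at 1 m → arm 0.1 m, τ = 210 × 0.1 = 21 N·m clockwise.
Potted plant: 2.9 × 10 = 29 N down at 0.8 m → arm 0.3 m, τ = 29 × 0.3 = 8.7 N·m clockwise.
Net moment of existing loads = 29.7 N·m clockwise.
The speaker weighs 25 × 10 = 250 N and must supply an equal counterclockwise moment, so its lever arm about the fulcrum is 29.7 / 250 = 0.119 m.
That puts it at 1.1 + 0.119 = 1.22 m from the right end.

x ≈ 1.22 m from the right end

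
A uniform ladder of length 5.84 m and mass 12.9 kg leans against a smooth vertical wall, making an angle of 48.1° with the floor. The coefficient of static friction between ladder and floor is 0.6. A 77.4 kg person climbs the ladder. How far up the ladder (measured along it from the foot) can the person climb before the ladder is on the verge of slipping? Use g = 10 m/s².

d ≈ 4.07 m

Sum moments about the foot of the ladder (the floor normal and friction both act there and drop out).
Ladder weight 12.9×10 = 129 N acts at 2.92 m along the ladder; its horizontal arm is 2.92·cos48.1° = 1.95 m → τ = 251.5 N·m clockwise.
Person weight 77.4×10 = 774 N at distance d → arm d·cos48.1° → τ = 774·d·0.6678 clockwise.
Wall normal N at the top has arm L sinθ = 4.347 m counterclockwise, so Στ = 0 gives N·4.347 = 251.5 + 516.9·d.
ΣFy = 0 ⇒ N_floor = 903 N, so the maximum friction is μ_s·N_floor = 0.6×903 = 541.8 N. ΣFx = 0 ⇒ N_wall = f, so at the slipping point N = 541.8 N.
Substituting: 541.8×4.347 = 251.5 + 516.9·d ⇒ d = (2355 − 251.5) / 516.9 = 4.07 m.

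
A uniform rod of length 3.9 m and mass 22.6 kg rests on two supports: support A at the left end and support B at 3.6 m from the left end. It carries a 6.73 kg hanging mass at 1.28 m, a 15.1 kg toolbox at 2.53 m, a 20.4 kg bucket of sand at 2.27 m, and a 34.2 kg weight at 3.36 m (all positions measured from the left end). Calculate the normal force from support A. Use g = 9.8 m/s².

Choose support B as the axis so its reaction then has zero moment arm.
Beam weight: 22.6 × 9.8 = 221.5 N down at 1.95 m → arm 1.65 m, τ = 221.5 × 1.65 = 365.5 N·m counterclockwise.
Hanging mass: 6.73 × 9.8 = 65.95 N down at 1.28 m → arm 2.32 m, τ = 65.95 × 2.32 = 153 N·m counterclockwise.
Toolbox: 15.1 × 9.8 = 148 N down at 2.53 m → arm 1.07 m, τ = 148 × 1.07 = 158.4 N·m counterclockwise.
Bucket of sand: 20.4 × 9.8 = 199.9 N down at 2.27 m → arm 1.33 m, τ = 199.9 × 1.33 = 265.9 N·m counterclockwise.
Weight: 34.2 × 9.8 = 335.2 N down at 3.36 m → arm 0.24 m, τ = 335.2 × 0.24 = 80.45 N·m counterclockwise.
Net load moment about support B = 1023 N·m counterclockwise.
Reaction R at support A is upward at 0 m, arm 3.6 m → moment R × 3.6 clockwise.
Balancing moments: R × 3.6 = 1023, giving R = 284 N.

R_A ≈ 284 N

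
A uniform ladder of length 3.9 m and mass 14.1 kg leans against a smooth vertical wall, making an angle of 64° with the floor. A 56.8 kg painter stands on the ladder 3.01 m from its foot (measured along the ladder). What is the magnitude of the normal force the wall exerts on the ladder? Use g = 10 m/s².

N_wall ≈ 248 N

Choose the foot of the ladder as the axis so the floor normal and friction both act there and drop out.
Ladder weight 14.1×10 = 141 N acts at 1.95 m along the ladder; its horizontal arm is 1.95·cos64° = 0.8548 m → τ = 120.5 N·m clockwise.
Painter: 56.8×10 = 568 N at 3.01 m → arm 1.319 m → τ = 749.2 N·m clockwise.
Wall normal N acts horizontally at the top; its moment arm is the height L sinθ = 3.9·sin64° = 3.505 m, counterclockwise.
For rotational equilibrium, N × 3.505 = 869.7, so N = 248 N.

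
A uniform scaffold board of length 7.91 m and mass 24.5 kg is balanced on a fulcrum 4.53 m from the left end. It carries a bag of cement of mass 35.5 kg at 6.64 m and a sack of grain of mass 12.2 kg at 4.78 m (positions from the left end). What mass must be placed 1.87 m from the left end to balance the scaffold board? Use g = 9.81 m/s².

m ≈ 24 kg

About the fulcrum (at 4.53 m from the left end):
Beam weight: 24.5 × 9.81 = 240.3 N down at 3.955 m → arm 0.575 m, τ = 240.3 × 0.575 = 138.2 N·m counterclockwise.
Bag of cement: 35.5 × 9.81 = 348.3 N down at 6.64 m → arm 2.11 m, τ = 348.3 × 2.11 = 734.9 N·m clockwise.
Sack of grain: 12.2 × 9.81 = 119.7 N down at 4.78 m → arm 0.25 m, τ = 119.7 × 0.25 = 29.93 N·m clockwise.
Net moment of known loads = 626.6 N·m clockwise.
An unknown mass m at 1.87 m has arm 2.66 m; its moment is m·g·2.66 counterclockwise.
Balancing moments: m × 9.81 × 2.66 = 626.6, giving m = 626.6 / (9.81 × 2.66) = 24 kg.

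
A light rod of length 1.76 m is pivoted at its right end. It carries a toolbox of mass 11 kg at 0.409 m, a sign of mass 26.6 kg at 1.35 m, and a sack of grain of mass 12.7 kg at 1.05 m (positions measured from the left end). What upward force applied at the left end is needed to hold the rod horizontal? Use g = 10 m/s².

Sum moments about the right end (the unknown pivot reaction has zero arm there).
Toolbox: 11 × 10 = 110 N down at 0.409 m → arm 1.351 m, τ = 110 × 1.351 = 148.6 N·m counterclockwise.
Sign: 26.6 × 10 = 266 N down at 1.35 m → arm 0.41 m, τ = 266 × 0.41 = 109.1 N·m counterclockwise.
Sack of grain: 12.7 × 10 = 127 N down at 1.05 m → arm 0.71 m, τ = 127 × 0.71 = 90.17 N·m counterclockwise.
Net moment of the loads = 347.9 N·m counterclockwise.
The upward force F acts at the left end, arm 1.76 m, giving F × 1.76 clockwise.
For rotational equilibrium, F × 1.76 = 347.9, so F = 347.9 / 1.76 = 198 N.

F ≈ 198 N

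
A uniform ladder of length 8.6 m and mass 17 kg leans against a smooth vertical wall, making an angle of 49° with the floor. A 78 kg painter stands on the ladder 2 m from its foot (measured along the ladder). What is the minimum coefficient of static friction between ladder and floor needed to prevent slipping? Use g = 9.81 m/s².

μ_min ≈ 0.244

Take moments about the foot of the ladder.
Ladder weight 17×9.81 = 166.8 N acts at 4.3 m along the ladder; its horizontal arm is 4.3·cos49° = 2.821 m → τ = 470.5 N·m clockwise.
Painter: 78×9.81 = 765.2 N at 2 m → arm 1.312 m → τ = 1004 N·m clockwise.
Wall normal N acts horizontally at the top; its moment arm is the height L sinθ = 8.6·sin49° = 6.491 m, counterclockwise.
For rotational equilibrium, N × 6.491 = 1474, so N = 227.1 N.
ΣFx = 0 ⇒ f = N_wall = 227.1 N. ΣFy = 0 ⇒ N_floor = 932 N.
μ_min = f / N_floor = 227.1 / 932 = 0.244.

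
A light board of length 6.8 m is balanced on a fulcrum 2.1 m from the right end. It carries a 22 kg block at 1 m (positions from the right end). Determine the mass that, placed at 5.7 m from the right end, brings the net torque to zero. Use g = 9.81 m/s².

m ≈ 6.72 kg

Sum moments about the fulcrum (at 2.1 m from the right end) (the support reaction has zero arm there).
Block: 22 × 9.81 = 215.8 N down at 1 m → arm 1.1 m, τ = 215.8 × 1.1 = 237.4 N·m clockwise.
Net moment of known loads = 237.4 N·m clockwise.
An unknown mass m at 5.7 m has arm 3.6 m; its moment is m·g·3.6 counterclockwise.
For rotational equilibrium, m × 9.81 × 3.6 = 237.4, so m = 237.4 / (9.81 × 3.6) = 6.72 kg.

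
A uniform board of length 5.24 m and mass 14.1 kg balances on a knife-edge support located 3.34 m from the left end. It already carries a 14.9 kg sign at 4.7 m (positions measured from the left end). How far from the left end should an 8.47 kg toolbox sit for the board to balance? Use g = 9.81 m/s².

x ≈ 2.15 m from the left end

Taking torques about the knife-edge support (at 3.34 m from the left end):
Beam weight: 14.1 × 9.81 = 138.3 N down at 2.62 m → arm 0.72 m, τ = 138.3 × 0.72 = 99.58 N·m counterclockwise.
Sign: 14.9 × 9.81 = 146.2 N down at 4.7 m → arm 1.36 m, τ = 146.2 × 1.36 = 198.8 N·m clockwise.
Net moment of existing loads = 99.22 N·m clockwise.
The toolbox weighs 8.47 × 9.81 = 83.09 N and must supply an equal counterclockwise moment, so its lever arm about the knife-edge support is 99.22 / 83.09 = 1.19 m.
That puts it at 3.34 − 1.19 = 2.15 m from the left end.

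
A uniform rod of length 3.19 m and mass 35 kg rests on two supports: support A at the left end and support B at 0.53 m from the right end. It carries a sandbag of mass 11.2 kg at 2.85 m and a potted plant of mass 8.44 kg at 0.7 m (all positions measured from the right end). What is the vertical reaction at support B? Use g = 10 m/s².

Take moments about support A.
Beam weight: 35 × 10 = 350 N down at 1.595 m → arm 1.595 m, τ = 350 × 1.595 = 558.2 N·m clockwise.
Sandbag: 11.2 × 10 = 112 N down at 2.85 m → arm 0.34 m, τ = 112 × 0.34 = 38.08 N·m clockwise.
Potted plant: 8.44 × 10 = 84.4 N down at 0.7 m → arm 2.49 m, τ = 84.4 × 2.49 = 210.2 N·m clockwise.
Net load moment about support A = 806.5 N·m clockwise.
Reaction R at support B is upward at 0.53 m, arm 2.66 m → moment R × 2.66 counterclockwise.
Στ = 0 ⇒ R × 2.66 = 806.5 ⇒ R = 303 N.

R_B ≈ 303 N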